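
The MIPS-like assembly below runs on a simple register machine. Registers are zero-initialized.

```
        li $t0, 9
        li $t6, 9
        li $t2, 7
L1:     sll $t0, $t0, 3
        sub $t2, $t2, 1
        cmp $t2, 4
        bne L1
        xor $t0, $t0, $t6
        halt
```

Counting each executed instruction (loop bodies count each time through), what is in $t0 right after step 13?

4608

after li $t0, 9: $t0=9
after li $t6, 9: $t6=9
after li $t2, 7: $t2=7
after sll $t0, $t0, 3: $t0=9<<3=72
after sub $t2, $t2, 1: $t2=7-1=6
cmp $t2, 4  (cmp 6,4)
bne L1: taken
after sll $t0, $t0, 3: $t0=72<<3=576
after sub $t2, $t2, 1: $t2=6-1=5
cmp $t2, 4  (cmp 5,4)
bne L1: taken
after sll $t0, $t0, 3: $t0=576<<3=4608
after sub $t2, $t2, 1: $t2=5-1=4
After step 13: $t0 = 4608.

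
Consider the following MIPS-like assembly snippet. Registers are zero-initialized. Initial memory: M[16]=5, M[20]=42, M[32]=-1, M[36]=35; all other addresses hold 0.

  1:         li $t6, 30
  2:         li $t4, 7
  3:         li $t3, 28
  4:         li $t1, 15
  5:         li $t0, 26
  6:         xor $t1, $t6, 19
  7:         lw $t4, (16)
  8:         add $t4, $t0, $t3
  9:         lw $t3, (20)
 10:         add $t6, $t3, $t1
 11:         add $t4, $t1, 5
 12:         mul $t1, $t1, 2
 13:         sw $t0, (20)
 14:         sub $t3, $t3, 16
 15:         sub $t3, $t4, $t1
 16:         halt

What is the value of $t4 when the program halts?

18

$t6=30
$t4=7
$t3=28
$t1=15
$t0=26
$t1=30^19=13
$t4=M[16]=5
$t4=26+28=54
$t3=M[20]=42
$t6=42+13=55
$t4=13+5=18
$t1=13*2=26
sw $t0, (20) → M[20]=26
$t3=42-16=26
$t3=18-26=-8
halt.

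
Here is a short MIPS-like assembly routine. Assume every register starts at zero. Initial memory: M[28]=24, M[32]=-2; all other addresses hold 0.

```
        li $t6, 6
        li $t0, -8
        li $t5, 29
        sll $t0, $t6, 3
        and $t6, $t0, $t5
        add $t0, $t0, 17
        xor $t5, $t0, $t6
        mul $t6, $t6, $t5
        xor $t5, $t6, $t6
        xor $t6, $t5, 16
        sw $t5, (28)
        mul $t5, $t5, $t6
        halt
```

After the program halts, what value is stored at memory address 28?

0

li $t6, 6 → $t6=6
li $t0, -8 → $t0=-8
li $t5, 29 → $t5=29
sll $t0, $t6, 3 → $t0=6<<3=48
and $t6, $t0, $t5 → $t6=48&29=16
add $t0, $t0, 17 → $t0=48+17=65
xor $t5, $t0, $t6 → $t5=65^16=81
mul $t6, $t6, $t5 → $t6=16*81=1296
xor $t5, $t6, $t6 → $t5=1296^1296=0
xor $t6, $t5, 16 → $t6=0^16=16
sw $t5, (28) → M[28]=0
mul $t5, $t5, $t6 → $t5=0*16=0
halt.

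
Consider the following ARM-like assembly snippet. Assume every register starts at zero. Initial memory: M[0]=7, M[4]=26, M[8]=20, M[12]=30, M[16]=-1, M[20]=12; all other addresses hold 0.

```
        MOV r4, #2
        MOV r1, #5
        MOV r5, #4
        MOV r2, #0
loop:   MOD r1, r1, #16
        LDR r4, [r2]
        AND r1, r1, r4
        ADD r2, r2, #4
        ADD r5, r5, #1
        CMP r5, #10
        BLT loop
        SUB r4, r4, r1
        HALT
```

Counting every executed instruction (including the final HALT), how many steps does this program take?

48

MOV r4, #2 → r4=2
MOV r1, #5 → r1=5
MOV r5, #4 → r5=4
MOV r2, #0 → r2=0
MOD r1, r1, #16 → r1=5%16=5
LDR r4, [r2] → r4=M[0]=7
AND r1, r1, r4 → r1=5&7=5
ADD r2, r2, #4 → r2=0+4=4
ADD r5, r5, #1 → r5=4+1=5
CMP r5, #10  (cmp 5,10)
BLT loop: taken
MOD r1, r1, #16 → r1=5%16=5
LDR r4, [r2] → r4=M[4]=26
AND r1, r1, r4 → r1=5&26=0
ADD r2, r2, #4 → r2=4+4=8
ADD r5, r5, #1 → r5=5+1=6
CMP r5, #10  (cmp 6,10)
BLT loop: taken
MOD r1, r1, #16 → r1=0%16=0
LDR r4, [r2] → r4=M[8]=20
AND r1, r1, r4 → r1=0&20=0
ADD r2, r2, #4 → r2=8+4=12
ADD r5, r5, #1 → r5=6+1=7
CMP r5, #10  (cmp 7,10)
BLT loop: taken
MOD r1, r1, #16 → r1=0%16=0
LDR r4, [r2] → r4=M[12]=30
AND r1, r1, r4 → r1=0&30=0
ADD r2, r2, #4 → r2=12+4=16
ADD r5, r5, #1 → r5=7+1=8
CMP r5, #10  (cmp 8,10)
BLT loop: taken
MOD r1, r1, #16 → r1=0%16=0
LDR r4, [r2] → r4=M[16]=-1
AND r1, r1, r4 → r1=0&(-1)=0
ADD r2, r2, #4 → r2=16+4=20
ADD r5, r5, #1 → r5=8+1=9
CMP r5, #10  (cmp 9,10)
BLT loop: taken
MOD r1, r1, #16 → r1=0%16=0
LDR r4, [r2] → r4=M[20]=12
AND r1, r1, r4 → r1=0&12=0
ADD r2, r2, #4 → r2=20+4=24
ADD r5, r5, #1 → r5=9+1=10
CMP r5, #10  (cmp 10,10)
BLT loop: not taken
SUB r4, r4, r1 → r4=12-0=12
halt.
Total executed instructions: 48.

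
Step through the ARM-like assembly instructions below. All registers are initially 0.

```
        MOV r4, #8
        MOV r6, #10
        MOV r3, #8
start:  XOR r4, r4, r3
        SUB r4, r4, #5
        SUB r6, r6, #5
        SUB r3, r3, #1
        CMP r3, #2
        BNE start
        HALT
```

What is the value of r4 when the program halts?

-45

after MOV r4, #8: r4=8
after MOV r6, #10: r6=10
after MOV r3, #8: r3=8
after XOR r4, r4, r3: r4=8^8=0
after SUB r4, r4, #5: r4=0-5=-5
after SUB r6, r6, #5: r6=10-5=5
after SUB r3, r3, #1: r3=8-1=7
CMP r3, #2  (cmp 7,2)
BNE start: taken
after XOR r4, r4, r3: r4=(-5)^7=-4
after SUB r4, r4, #5: r4=(-4)-5=-9
after SUB r6, r6, #5: r6=5-5=0
after SUB r3, r3, #1: r3=7-1=6
CMP r3, #2  (cmp 6,2)
BNE start: taken
after XOR r4, r4, r3: r4=(-9)^6=-15
after SUB r4, r4, #5: r4=(-15)-5=-20
after SUB r6, r6, #5: r6=0-5=-5
after SUB r3, r3, #1: r3=6-1=5
CMP r3, #2  (cmp 5,2)
BNE start: taken
after XOR r4, r4, r3: r4=(-20)^5=-23
after SUB r4, r4, #5: r4=(-23)-5=-28
after SUB r6, r6, #5: r6=(-5)-5=-10
after SUB r3, r3, #1: r3=5-1=4
CMP r3, #2  (cmp 4,2)
BNE start: taken
after XOR r4, r4, r3: r4=(-28)^4=-32
after SUB r4, r4, #5: r4=(-32)-5=-37
after SUB r6, r6, #5: r6=(-10)-5=-15
after SUB r3, r3, #1: r3=4-1=3
CMP r3, #2  (cmp 3,2)
BNE start: taken
after XOR r4, r4, r3: r4=(-37)^3=-40
after SUB r4, r4, #5: r4=(-40)-5=-45
after SUB r6, r6, #5: r6=(-15)-5=-20
after SUB r3, r3, #1: r3=3-1=2
CMP r3, #2  (cmp 2,2)
BNE start: not taken
halt.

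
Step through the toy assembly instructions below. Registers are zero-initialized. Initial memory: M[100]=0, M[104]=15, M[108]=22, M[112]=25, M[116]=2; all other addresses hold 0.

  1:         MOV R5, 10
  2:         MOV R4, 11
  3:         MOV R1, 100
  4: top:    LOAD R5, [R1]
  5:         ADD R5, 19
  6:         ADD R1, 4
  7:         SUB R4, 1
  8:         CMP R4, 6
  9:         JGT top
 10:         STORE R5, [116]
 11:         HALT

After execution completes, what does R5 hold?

after MOV R5, 10: R5=10
after MOV R4, 11: R4=11
after MOV R1, 100: R1=100
after LOAD R5, [R1]: R5=M[100]=0
after ADD R5, 19: R5=0+19=19
after ADD R1, 4: R1=100+4=104
after SUB R4, 1: R4=11-1=10
CMP R4, 6  (cmp 10,6)
JGT top: taken
after LOAD R5, [R1]: R5=M[104]=15
after ADD R5, 19: R5=15+19=34
after ADD R1, 4: R1=104+4=108
after SUB R4, 1: R4=10-1=9
CMP R4, 6  (cmp 9,6)
JGT top: taken
after LOAD R5, [R1]: R5=M[108]=22
after ADD R5, 19: R5=22+19=41
after ADD R1, 4: R1=108+4=112
after SUB R4, 1: R4=9-1=8
CMP R4, 6  (cmp 8,6)
JGT top: taken
after LOAD R5, [R1]: R5=M[112]=25
after ADD R5, 19: R5=25+19=44
after ADD R1, 4: R1=112+4=116
after SUB R4, 1: R4=8-1=7
CMP R4, 6  (cmp 7,6)
JGT top: taken
after LOAD R5, [R1]: R5=M[116]=2
after ADD R5, 19: R5=2+19=21
after ADD R1, 4: R1=116+4=120
after SUB R4, 1: R4=7-1=6
CMP R4, 6  (cmp 6,6)
JGT top: not taken
STORE R5, [116] → M[116]=21
halt.

21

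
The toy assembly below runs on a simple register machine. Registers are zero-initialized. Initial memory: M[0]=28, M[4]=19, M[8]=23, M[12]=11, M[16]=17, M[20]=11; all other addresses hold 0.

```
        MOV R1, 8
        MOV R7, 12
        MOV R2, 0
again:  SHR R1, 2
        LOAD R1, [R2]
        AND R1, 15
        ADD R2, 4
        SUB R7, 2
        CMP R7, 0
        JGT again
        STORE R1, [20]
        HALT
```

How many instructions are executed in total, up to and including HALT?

MOV R1, 8 → R1=8
MOV R7, 12 → R7=12
MOV R2, 0 → R2=0
SHR R1, 2 → R1=8>>2=2
LOAD R1, [R2] → R1=M[0]=28
AND R1, 15 → R1=28&15=12
ADD R2, 4 → R2=0+4=4
SUB R7, 2 → R7=12-2=10
CMP R7, 0  (cmp 10,0)
JGT again: taken
SHR R1, 2 → R1=12>>2=3
LOAD R1, [R2] → R1=M[4]=19
AND R1, 15 → R1=19&15=3
ADD R2, 4 → R2=4+4=8
SUB R7, 2 → R7=10-2=8
CMP R7, 0  (cmp 8,0)
JGT again: taken
SHR R1, 2 → R1=3>>2=0
LOAD R1, [R2] → R1=M[8]=23
AND R1, 15 → R1=23&15=7
ADD R2, 4 → R2=8+4=12
SUB R7, 2 → R7=8-2=6
CMP R7, 0  (cmp 6,0)
JGT again: taken
SHR R1, 2 → R1=7>>2=1
LOAD R1, [R2] → R1=M[12]=11
AND R1, 15 → R1=11&15=11
ADD R2, 4 → R2=12+4=16
SUB R7, 2 → R7=6-2=4
CMP R7, 0  (cmp 4,0)
JGT again: taken
SHR R1, 2 → R1=11>>2=2
LOAD R1, [R2] → R1=M[16]=17
AND R1, 15 → R1=17&15=1
ADD R2, 4 → R2=16+4=20
SUB R7, 2 → R7=4-2=2
CMP R7, 0  (cmp 2,0)
JGT again: taken
SHR R1, 2 → R1=1>>2=0
LOAD R1, [R2] → R1=M[20]=11
AND R1, 15 → R1=11&15=11
ADD R2, 4 → R2=20+4=24
SUB R7, 2 → R7=2-2=0
CMP R7, 0  (cmp 0,0)
JGT again: not taken
STORE R1, [20] → M[20]=11
halt.
Total executed instructions: 47.

47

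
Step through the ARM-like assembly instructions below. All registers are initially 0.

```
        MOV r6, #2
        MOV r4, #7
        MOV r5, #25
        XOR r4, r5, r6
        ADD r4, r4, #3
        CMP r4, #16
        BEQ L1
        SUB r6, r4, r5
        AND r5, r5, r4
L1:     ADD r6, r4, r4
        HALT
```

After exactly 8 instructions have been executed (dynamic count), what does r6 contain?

5

r6=2
r4=7
r5=25
r4=25^2=27
r4=27+3=30
CMP r4, #16  (cmp 30,16)
BEQ L1: not taken
r6=30-25=5
After step 8: r6 = 5.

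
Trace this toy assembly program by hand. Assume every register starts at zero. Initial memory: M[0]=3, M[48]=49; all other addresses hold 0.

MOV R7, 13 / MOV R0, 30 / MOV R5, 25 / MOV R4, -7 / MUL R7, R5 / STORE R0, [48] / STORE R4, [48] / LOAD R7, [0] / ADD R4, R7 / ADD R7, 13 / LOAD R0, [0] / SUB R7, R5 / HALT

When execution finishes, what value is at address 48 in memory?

-7

MOV R7, 13 → R7=13
MOV R0, 30 → R0=30
MOV R5, 25 → R5=25
MOV R4, -7 → R4=-7
MUL R7, R5 → R7=13*25=325
STORE R0, [48] → M[48]=30
STORE R4, [48] → M[48]=-7
LOAD R7, [0] → R7=M[0]=3
ADD R4, R7 → R4=(-7)+3=-4
ADD R7, 13 → R7=3+13=16
LOAD R0, [0] → R0=M[0]=3
SUB R7, R5 → R7=16-25=-9
halt.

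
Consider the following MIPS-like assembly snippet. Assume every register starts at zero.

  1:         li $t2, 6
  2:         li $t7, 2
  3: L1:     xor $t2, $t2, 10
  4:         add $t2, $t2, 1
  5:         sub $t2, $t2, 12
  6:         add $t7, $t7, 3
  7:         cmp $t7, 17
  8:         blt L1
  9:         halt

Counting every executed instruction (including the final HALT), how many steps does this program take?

33

after li $t2, 6: $t2=6
after li $t7, 2: $t7=2
after xor $t2, $t2, 10: $t2=6^10=12
after add $t2, $t2, 1: $t2=12+1=13
after sub $t2, $t2, 12: $t2=13-12=1
after add $t7, $t7, 3: $t7=2+3=5
cmp $t7, 17  (cmp 5,17)
blt L1: taken
after xor $t2, $t2, 10: $t2=1^10=11
after add $t2, $t2, 1: $t2=11+1=12
after sub $t2, $t2, 12: $t2=12-12=0
after add $t7, $t7, 3: $t7=5+3=8
cmp $t7, 17  (cmp 8,17)
blt L1: taken
after xor $t2, $t2, 10: $t2=0^10=10
after add $t2, $t2, 1: $t2=10+1=11
after sub $t2, $t2, 12: $t2=11-12=-1
after add $t7, $t7, 3: $t7=8+3=11
cmp $t7, 17  (cmp 11,17)
blt L1: taken
after xor $t2, $t2, 10: $t2=(-1)^10=-11
after add $t2, $t2, 1: $t2=(-11)+1=-10
after sub $t2, $t2, 12: $t2=(-10)-12=-22
after add $t7, $t7, 3: $t7=11+3=14
cmp $t7, 17  (cmp 14,17)
blt L1: taken
after xor $t2, $t2, 10: $t2=(-22)^10=-32
after add $t2, $t2, 1: $t2=(-32)+1=-31
after sub $t2, $t2, 12: $t2=(-31)-12=-43
after add $t7, $t7, 3: $t7=14+3=17
cmp $t7, 17  (cmp 17,17)
blt L1: not taken
halt.
Total executed instructions: 33.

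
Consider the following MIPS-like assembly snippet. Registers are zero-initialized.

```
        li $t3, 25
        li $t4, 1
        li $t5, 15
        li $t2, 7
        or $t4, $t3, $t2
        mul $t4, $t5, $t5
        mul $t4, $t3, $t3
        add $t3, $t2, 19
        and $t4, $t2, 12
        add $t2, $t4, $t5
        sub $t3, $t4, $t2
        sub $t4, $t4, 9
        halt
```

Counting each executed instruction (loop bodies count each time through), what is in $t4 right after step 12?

-5

after li $t3, 25: $t3=25
after li $t4, 1: $t4=1
after li $t5, 15: $t5=15
after li $t2, 7: $t2=7
after or $t4, $t3, $t2: $t4=25|7=31
after mul $t4, $t5, $t5: $t4=15*15=225
after mul $t4, $t3, $t3: $t4=25*25=625
after add $t3, $t2, 19: $t3=7+19=26
after and $t4, $t2, 12: $t4=7&12=4
after add $t2, $t4, $t5: $t2=4+15=19
after sub $t3, $t4, $t2: $t3=4-19=-15
after sub $t4, $t4, 9: $t4=4-9=-5
After step 12: $t4 = -5.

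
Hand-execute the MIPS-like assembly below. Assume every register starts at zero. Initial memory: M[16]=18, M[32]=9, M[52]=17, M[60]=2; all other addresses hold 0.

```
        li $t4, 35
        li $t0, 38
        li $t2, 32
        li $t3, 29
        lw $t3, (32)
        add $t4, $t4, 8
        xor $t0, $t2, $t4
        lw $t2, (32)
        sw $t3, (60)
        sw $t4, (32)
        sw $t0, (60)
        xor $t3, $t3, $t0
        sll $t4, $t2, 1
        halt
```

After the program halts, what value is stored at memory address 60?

11

li $t4, 35 → $t4=35
li $t0, 38 → $t0=38
li $t2, 32 → $t2=32
li $t3, 29 → $t3=29
lw $t3, (32) → $t3=M[32]=9
add $t4, $t4, 8 → $t4=35+8=43
xor $t0, $t2, $t4 → $t0=32^43=11
lw $t2, (32) → $t2=M[32]=9
sw $t3, (60) → M[60]=9
sw $t4, (32) → M[32]=43
sw $t0, (60) → M[60]=11
xor $t3, $t3, $t0 → $t3=9^11=2
sll $t4, $t2, 1 → $t4=9<<1=18
halt.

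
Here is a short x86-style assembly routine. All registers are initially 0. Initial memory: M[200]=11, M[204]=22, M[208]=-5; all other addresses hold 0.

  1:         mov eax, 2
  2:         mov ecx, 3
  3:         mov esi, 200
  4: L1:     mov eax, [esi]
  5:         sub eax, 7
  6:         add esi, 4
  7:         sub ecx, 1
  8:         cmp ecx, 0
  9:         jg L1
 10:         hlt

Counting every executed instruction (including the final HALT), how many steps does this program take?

22

eax=2
ecx=3
esi=200
eax=M[200]=11
eax=11-7=4
esi=200+4=204
ecx=3-1=2
cmp ecx, 0  (cmp 2,0)
jg L1: taken
eax=M[204]=22
eax=22-7=15
esi=204+4=208
ecx=2-1=1
cmp ecx, 0  (cmp 1,0)
jg L1: taken
eax=M[208]=-5
eax=(-5)-7=-12
esi=208+4=212
ecx=1-1=0
cmp ecx, 0  (cmp 0,0)
jg L1: not taken
halt.
Total executed instructions: 22.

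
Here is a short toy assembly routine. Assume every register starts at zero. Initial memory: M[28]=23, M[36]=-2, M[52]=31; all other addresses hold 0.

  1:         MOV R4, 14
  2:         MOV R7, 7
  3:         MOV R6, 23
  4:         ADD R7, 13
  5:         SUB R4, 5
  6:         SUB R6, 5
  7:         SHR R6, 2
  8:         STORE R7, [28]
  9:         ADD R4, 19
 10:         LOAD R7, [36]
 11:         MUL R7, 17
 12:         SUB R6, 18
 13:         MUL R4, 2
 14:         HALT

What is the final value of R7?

-34

after MOV R4, 14: R4=14
after MOV R7, 7: R7=7
after MOV R6, 23: R6=23
after ADD R7, 13: R7=7+13=20
after SUB R4, 5: R4=14-5=9
after SUB R6, 5: R6=23-5=18
after SHR R6, 2: R6=18>>2=4
STORE R7, [28] → M[28]=20
after ADD R4, 19: R4=9+19=28
after LOAD R7, [36]: R7=M[36]=-2
after MUL R7, 17: R7=(-2)*17=-34
after SUB R6, 18: R6=4-18=-14
after MUL R4, 2: R4=28*2=56
halt.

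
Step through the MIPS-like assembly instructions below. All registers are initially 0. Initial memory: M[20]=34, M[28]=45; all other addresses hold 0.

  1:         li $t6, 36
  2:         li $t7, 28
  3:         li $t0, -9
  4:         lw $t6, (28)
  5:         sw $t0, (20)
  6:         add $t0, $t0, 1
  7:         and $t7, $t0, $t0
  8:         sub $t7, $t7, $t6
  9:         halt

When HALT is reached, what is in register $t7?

-53

after li $t6, 36: $t6=36
after li $t7, 28: $t7=28
after li $t0, -9: $t0=-9
after lw $t6, (28): $t6=M[28]=45
sw $t0, (20) → M[20]=-9
after add $t0, $t0, 1: $t0=(-9)+1=-8
after and $t7, $t0, $t0: $t7=(-8)&(-8)=-8
after sub $t7, $t7, $t6: $t7=(-8)-45=-53
halt.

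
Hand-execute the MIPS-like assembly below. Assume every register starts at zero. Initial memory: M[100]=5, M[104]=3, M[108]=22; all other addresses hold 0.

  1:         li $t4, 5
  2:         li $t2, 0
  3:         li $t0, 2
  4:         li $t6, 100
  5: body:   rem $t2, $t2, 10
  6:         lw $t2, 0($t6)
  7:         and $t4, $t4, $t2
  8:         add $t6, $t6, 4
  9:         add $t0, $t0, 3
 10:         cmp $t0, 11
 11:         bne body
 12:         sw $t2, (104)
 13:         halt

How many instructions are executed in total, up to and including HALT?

li $t4, 5 → $t4=5
li $t2, 0 → $t2=0
li $t0, 2 → $t0=2
li $t6, 100 → $t6=100
rem $t2, $t2, 10 → $t2=0%10=0
lw $t2, 0($t6) → $t2=M[100]=5
and $t4, $t4, $t2 → $t4=5&5=5
add $t6, $t6, 4 → $t6=100+4=104
add $t0, $t0, 3 → $t0=2+3=5
cmp $t0, 11  (cmp 5,11)
bne body: taken
rem $t2, $t2, 10 → $t2=5%10=5
lw $t2, 0($t6) → $t2=M[104]=3
and $t4, $t4, $t2 → $t4=5&3=1
add $t6, $t6, 4 → $t6=104+4=108
add $t0, $t0, 3 → $t0=5+3=8
cmp $t0, 11  (cmp 8,11)
bne body: taken
rem $t2, $t2, 10 → $t2=3%10=3
lw $t2, 0($t6) → $t2=M[108]=22
and $t4, $t4, $t2 → $t4=1&22=0
add $t6, $t6, 4 → $t6=108+4=112
add $t0, $t0, 3 → $t0=8+3=11
cmp $t0, 11  (cmp 11,11)
bne body: not taken
sw $t2, (104) → M[104]=22
halt.
Total executed instructions: 27.

27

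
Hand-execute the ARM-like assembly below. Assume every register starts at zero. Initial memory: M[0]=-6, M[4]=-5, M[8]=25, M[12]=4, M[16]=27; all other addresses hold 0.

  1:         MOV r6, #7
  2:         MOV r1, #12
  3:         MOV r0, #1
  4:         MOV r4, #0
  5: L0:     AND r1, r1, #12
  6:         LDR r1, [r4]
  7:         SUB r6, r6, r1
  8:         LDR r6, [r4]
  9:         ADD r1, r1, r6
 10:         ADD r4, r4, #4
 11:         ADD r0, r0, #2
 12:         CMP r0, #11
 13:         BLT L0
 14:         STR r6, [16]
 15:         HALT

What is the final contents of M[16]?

27

after MOV r6, #7: r6=7
after MOV r1, #12: r1=12
after MOV r0, #1: r0=1
after MOV r4, #0: r4=0
after AND r1, r1, #12: r1=12&12=12
after LDR r1, [r4]: r1=M[0]=-6
after SUB r6, r6, r1: r6=7-(-6)=13
after LDR r6, [r4]: r6=M[0]=-6
after ADD r1, r1, r6: r1=(-6)+(-6)=-12
after ADD r4, r4, #4: r4=0+4=4
after ADD r0, r0, #2: r0=1+2=3
CMP r0, #11  (cmp 3,11)
BLT L0: taken
after AND r1, r1, #12: r1=(-12)&12=4
after LDR r1, [r4]: r1=M[4]=-5
after SUB r6, r6, r1: r6=(-6)-(-5)=-1
after LDR r6, [r4]: r6=M[4]=-5
after ADD r1, r1, r6: r1=(-5)+(-5)=-10
after ADD r4, r4, #4: r4=4+4=8
after ADD r0, r0, #2: r0=3+2=5
CMP r0, #11  (cmp 5,11)
BLT L0: taken
after AND r1, r1, #12: r1=(-10)&12=4
after LDR r1, [r4]: r1=M[8]=25
after SUB r6, r6, r1: r6=(-5)-25=-30
after LDR r6, [r4]: r6=M[8]=25
after ADD r1, r1, r6: r1=25+25=50
after ADD r4, r4, #4: r4=8+4=12
after ADD r0, r0, #2: r0=5+2=7
CMP r0, #11  (cmp 7,11)
BLT L0: taken
after AND r1, r1, #12: r1=50&12=0
after LDR r1, [r4]: r1=M[12]=4
after SUB r6, r6, r1: r6=25-4=21
after LDR r6, [r4]: r6=M[12]=4
after ADD r1, r1, r6: r1=4+4=8
after ADD r4, r4, #4: r4=12+4=16
after ADD r0, r0, #2: r0=7+2=9
CMP r0, #11  (cmp 9,11)
BLT L0: taken
after AND r1, r1, #12: r1=8&12=8
after LDR r1, [r4]: r1=M[16]=27
after SUB r6, r6, r1: r6=4-27=-23
after LDR r6, [r4]: r6=M[16]=27
after ADD r1, r1, r6: r1=27+27=54
after ADD r4, r4, #4: r4=16+4=20
after ADD r0, r0, #2: r0=9+2=11
CMP r0, #11  (cmp 11,11)
BLT L0: not taken
STR r6, [16] → M[16]=27
halt.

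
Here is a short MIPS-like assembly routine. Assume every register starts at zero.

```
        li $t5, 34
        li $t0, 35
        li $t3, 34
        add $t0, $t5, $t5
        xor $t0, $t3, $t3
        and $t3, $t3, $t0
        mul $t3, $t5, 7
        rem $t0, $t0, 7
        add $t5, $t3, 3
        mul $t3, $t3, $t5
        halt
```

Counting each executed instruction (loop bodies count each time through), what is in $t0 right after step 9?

$t5=34
$t0=35
$t3=34
$t0=34+34=68
$t0=34^34=0
$t3=34&0=0
$t3=34*7=238
$t0=0%7=0
$t5=238+3=241
After step 9: $t0 = 0.

0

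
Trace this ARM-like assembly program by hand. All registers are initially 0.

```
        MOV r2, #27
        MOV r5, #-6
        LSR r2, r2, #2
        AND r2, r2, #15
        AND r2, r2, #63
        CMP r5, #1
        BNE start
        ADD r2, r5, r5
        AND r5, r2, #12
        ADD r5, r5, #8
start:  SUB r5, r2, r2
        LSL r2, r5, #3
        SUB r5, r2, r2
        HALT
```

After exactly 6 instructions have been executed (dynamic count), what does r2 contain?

6

after MOV r2, #27: r2=27
after MOV r5, #-6: r5=-6
after LSR r2, r2, #2: r2=27>>2=6
after AND r2, r2, #15: r2=6&15=6
after AND r2, r2, #63: r2=6&63=6
CMP r5, #1  (cmp -6,1)
After step 6: r2 = 6.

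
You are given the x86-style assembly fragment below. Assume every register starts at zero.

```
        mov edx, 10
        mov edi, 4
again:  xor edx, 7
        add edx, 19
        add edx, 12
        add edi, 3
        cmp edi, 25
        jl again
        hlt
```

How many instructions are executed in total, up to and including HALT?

after mov edx, 10: edx=10
after mov edi, 4: edi=4
after xor edx, 7: edx=10^7=13
after add edx, 19: edx=13+19=32
after add edx, 12: edx=32+12=44
after add edi, 3: edi=4+3=7
cmp edi, 25  (cmp 7,25)
jl again: taken
after xor edx, 7: edx=44^7=43
after add edx, 19: edx=43+19=62
after add edx, 12: edx=62+12=74
after add edi, 3: edi=7+3=10
cmp edi, 25  (cmp 10,25)
jl again: taken
after xor edx, 7: edx=74^7=77
after add edx, 19: edx=77+19=96
after add edx, 12: edx=96+12=108
after add edi, 3: edi=10+3=13
cmp edi, 25  (cmp 13,25)
jl again: taken
after xor edx, 7: edx=108^7=107
after add edx, 19: edx=107+19=126
after add edx, 12: edx=126+12=138
after add edi, 3: edi=13+3=16
cmp edi, 25  (cmp 16,25)
jl again: taken
after xor edx, 7: edx=138^7=141
after add edx, 19: edx=141+19=160
after add edx, 12: edx=160+12=172
after add edi, 3: edi=16+3=19
cmp edi, 25  (cmp 19,25)
jl again: taken
after xor edx, 7: edx=172^7=171
after add edx, 19: edx=171+19=190
after add edx, 12: edx=190+12=202
after add edi, 3: edi=19+3=22
cmp edi, 25  (cmp 22,25)
jl again: taken
after xor edx, 7: edx=202^7=205
after add edx, 19: edx=205+19=224
after add edx, 12: edx=224+12=236
after add edi, 3: edi=22+3=25
cmp edi, 25  (cmp 25,25)
jl again: not taken
halt.
Total executed instructions: 45.

45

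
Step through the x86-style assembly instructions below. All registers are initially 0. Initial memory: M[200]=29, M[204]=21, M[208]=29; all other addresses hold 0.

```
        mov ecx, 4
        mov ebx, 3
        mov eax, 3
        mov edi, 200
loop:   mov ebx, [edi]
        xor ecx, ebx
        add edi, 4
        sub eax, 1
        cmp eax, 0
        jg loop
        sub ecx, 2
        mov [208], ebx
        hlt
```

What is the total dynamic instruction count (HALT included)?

25

mov ecx, 4 → ecx=4
mov ebx, 3 → ebx=3
mov eax, 3 → eax=3
mov edi, 200 → edi=200
mov ebx, [edi] → ebx=M[200]=29
xor ecx, ebx → ecx=4^29=25
add edi, 4 → edi=200+4=204
sub eax, 1 → eax=3-1=2
cmp eax, 0  (cmp 2,0)
jg loop: taken
mov ebx, [edi] → ebx=M[204]=21
xor ecx, ebx → ecx=25^21=12
add edi, 4 → edi=204+4=208
sub eax, 1 → eax=2-1=1
cmp eax, 0  (cmp 1,0)
jg loop: taken
mov ebx, [edi] → ebx=M[208]=29
xor ecx, ebx → ecx=12^29=17
add edi, 4 → edi=208+4=212
sub eax, 1 → eax=1-1=0
cmp eax, 0  (cmp 0,0)
jg loop: not taken
sub ecx, 2 → ecx=17-2=15
mov [208], ebx → M[208]=29
halt.
Total executed instructions: 25.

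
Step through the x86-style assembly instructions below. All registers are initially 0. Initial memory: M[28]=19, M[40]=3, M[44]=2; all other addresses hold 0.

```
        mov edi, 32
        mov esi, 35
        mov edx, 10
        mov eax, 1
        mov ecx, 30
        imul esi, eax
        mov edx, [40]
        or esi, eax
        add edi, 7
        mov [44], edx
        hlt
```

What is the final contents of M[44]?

3

after mov edi, 32: edi=32
after mov esi, 35: esi=35
after mov edx, 10: edx=10
after mov eax, 1: eax=1
after mov ecx, 30: ecx=30
after imul esi, eax: esi=35*1=35
after mov edx, [40]: edx=M[40]=3
after or esi, eax: esi=35|1=35
after add edi, 7: edi=32+7=39
mov [44], edx → M[44]=3
halt.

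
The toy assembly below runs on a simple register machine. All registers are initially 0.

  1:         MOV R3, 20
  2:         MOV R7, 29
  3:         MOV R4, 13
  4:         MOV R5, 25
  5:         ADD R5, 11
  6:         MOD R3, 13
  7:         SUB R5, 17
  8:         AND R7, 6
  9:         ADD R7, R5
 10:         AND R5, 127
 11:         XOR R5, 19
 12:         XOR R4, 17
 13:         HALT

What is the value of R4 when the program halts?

28

MOV R3, 20 → R3=20
MOV R7, 29 → R7=29
MOV R4, 13 → R4=13
MOV R5, 25 → R5=25
ADD R5, 11 → R5=25+11=36
MOD R3, 13 → R3=20%13=7
SUB R5, 17 → R5=36-17=19
AND R7, 6 → R7=29&6=4
ADD R7, R5 → R7=4+19=23
AND R5, 127 → R5=19&127=19
XOR R5, 19 → R5=19^19=0
XOR R4, 17 → R4=13^17=28
halt.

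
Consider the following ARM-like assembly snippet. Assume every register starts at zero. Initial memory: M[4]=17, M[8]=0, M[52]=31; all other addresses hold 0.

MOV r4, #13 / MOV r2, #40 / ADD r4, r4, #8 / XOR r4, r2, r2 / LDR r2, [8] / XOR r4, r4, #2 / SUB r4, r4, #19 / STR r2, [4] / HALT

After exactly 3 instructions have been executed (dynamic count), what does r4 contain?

21

MOV r4, #13 → r4=13
MOV r2, #40 → r2=40
ADD r4, r4, #8 → r4=13+8=21
After step 3: r4 = 21.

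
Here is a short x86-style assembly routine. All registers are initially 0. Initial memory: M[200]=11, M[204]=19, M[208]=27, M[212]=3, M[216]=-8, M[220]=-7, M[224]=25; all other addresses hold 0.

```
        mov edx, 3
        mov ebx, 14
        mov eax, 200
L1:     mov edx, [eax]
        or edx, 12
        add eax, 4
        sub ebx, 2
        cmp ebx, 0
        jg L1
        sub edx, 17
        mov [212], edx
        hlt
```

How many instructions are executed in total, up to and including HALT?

mov edx, 3 → edx=3
mov ebx, 14 → ebx=14
mov eax, 200 → eax=200
mov edx, [eax] → edx=M[200]=11
or edx, 12 → edx=11|12=15
add eax, 4 → eax=200+4=204
sub ebx, 2 → ebx=14-2=12
cmp ebx, 0  (cmp 12,0)
jg L1: taken
mov edx, [eax] → edx=M[204]=19
or edx, 12 → edx=19|12=31
add eax, 4 → eax=204+4=208
sub ebx, 2 → ebx=12-2=10
cmp ebx, 0  (cmp 10,0)
jg L1: taken
mov edx, [eax] → edx=M[208]=27
or edx, 12 → edx=27|12=31
add eax, 4 → eax=208+4=212
sub ebx, 2 → ebx=10-2=8
cmp ebx, 0  (cmp 8,0)
jg L1: taken
mov edx, [eax] → edx=M[212]=3
or edx, 12 → edx=3|12=15
add eax, 4 → eax=212+4=216
sub ebx, 2 → ebx=8-2=6
cmp ebx, 0  (cmp 6,0)
jg L1: taken
mov edx, [eax] → edx=M[216]=-8
or edx, 12 → edx=(-8)|12=-4
add eax, 4 → eax=216+4=220
sub ebx, 2 → ebx=6-2=4
cmp ebx, 0  (cmp 4,0)
jg L1: taken
mov edx, [eax] → edx=M[220]=-7
or edx, 12 → edx=(-7)|12=-3
add eax, 4 → eax=220+4=224
sub ebx, 2 → ebx=4-2=2
cmp ebx, 0  (cmp 2,0)
jg L1: taken
mov edx, [eax] → edx=M[224]=25
or edx, 12 → edx=25|12=29
add eax, 4 → eax=224+4=228
sub ebx, 2 → ebx=2-2=0
cmp ebx, 0  (cmp 0,0)
jg L1: not taken
sub edx, 17 → edx=29-17=12
mov [212], edx → M[212]=12
halt.
Total executed instructions: 48.

48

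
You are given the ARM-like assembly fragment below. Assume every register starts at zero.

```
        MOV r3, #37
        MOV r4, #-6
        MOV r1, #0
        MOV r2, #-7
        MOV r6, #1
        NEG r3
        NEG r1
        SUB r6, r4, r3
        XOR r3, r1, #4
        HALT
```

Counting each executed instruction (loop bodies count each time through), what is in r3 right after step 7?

-37

r3=37
r4=-6
r1=0
r2=-7
r6=1
r3=-(37)=-37
r1=-(0)=0
After step 7: r3 = -37.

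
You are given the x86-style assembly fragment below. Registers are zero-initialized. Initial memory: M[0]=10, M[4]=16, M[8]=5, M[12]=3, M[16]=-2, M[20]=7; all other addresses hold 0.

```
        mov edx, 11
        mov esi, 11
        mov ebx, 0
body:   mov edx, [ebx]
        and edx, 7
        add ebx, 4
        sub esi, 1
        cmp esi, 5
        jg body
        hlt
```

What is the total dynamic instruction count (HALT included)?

40

after mov edx, 11: edx=11
after mov esi, 11: esi=11
after mov ebx, 0: ebx=0
after mov edx, [ebx]: edx=M[0]=10
after and edx, 7: edx=10&7=2
after add ebx, 4: ebx=0+4=4
after sub esi, 1: esi=11-1=10
cmp esi, 5  (cmp 10,5)
jg body: taken
after mov edx, [ebx]: edx=M[4]=16
after and edx, 7: edx=16&7=0
after add ebx, 4: ebx=4+4=8
after sub esi, 1: esi=10-1=9
cmp esi, 5  (cmp 9,5)
jg body: taken
after mov edx, [ebx]: edx=M[8]=5
after and edx, 7: edx=5&7=5
after add ebx, 4: ebx=8+4=12
after sub esi, 1: esi=9-1=8
cmp esi, 5  (cmp 8,5)
jg body: taken
after mov edx, [ebx]: edx=M[12]=3
after and edx, 7: edx=3&7=3
after add ebx, 4: ebx=12+4=16
after sub esi, 1: esi=8-1=7
cmp esi, 5  (cmp 7,5)
jg body: taken
after mov edx, [ebx]: edx=M[16]=-2
after and edx, 7: edx=(-2)&7=6
after add ebx, 4: ebx=16+4=20
after sub esi, 1: esi=7-1=6
cmp esi, 5  (cmp 6,5)
jg body: taken
after mov edx, [ebx]: edx=M[20]=7
after and edx, 7: edx=7&7=7
after add ebx, 4: ebx=20+4=24
after sub esi, 1: esi=6-1=5
cmp esi, 5  (cmp 5,5)
jg body: not taken
halt.
Total executed instructions: 40.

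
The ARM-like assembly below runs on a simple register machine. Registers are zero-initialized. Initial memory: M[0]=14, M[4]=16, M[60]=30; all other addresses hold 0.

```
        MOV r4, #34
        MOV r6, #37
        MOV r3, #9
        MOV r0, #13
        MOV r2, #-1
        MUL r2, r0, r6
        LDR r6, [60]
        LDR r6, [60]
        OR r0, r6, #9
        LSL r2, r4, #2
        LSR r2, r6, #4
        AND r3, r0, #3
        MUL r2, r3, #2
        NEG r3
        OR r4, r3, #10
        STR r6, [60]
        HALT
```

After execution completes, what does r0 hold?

31

after MOV r4, #34: r4=34
after MOV r6, #37: r6=37
after MOV r3, #9: r3=9
after MOV r0, #13: r0=13
after MOV r2, #-1: r2=-1
after MUL r2, r0, r6: r2=13*37=481
after LDR r6, [60]: r6=M[60]=30
after LDR r6, [60]: r6=M[60]=30
after OR r0, r6, #9: r0=30|9=31
after LSL r2, r4, #2: r2=34<<2=136
after LSR r2, r6, #4: r2=30>>4=1
after AND r3, r0, #3: r3=31&3=3
after MUL r2, r3, #2: r2=3*2=6
after NEG r3: r3=-(3)=-3
after OR r4, r3, #10: r4=(-3)|10=-1
STR r6, [60] → M[60]=30
halt.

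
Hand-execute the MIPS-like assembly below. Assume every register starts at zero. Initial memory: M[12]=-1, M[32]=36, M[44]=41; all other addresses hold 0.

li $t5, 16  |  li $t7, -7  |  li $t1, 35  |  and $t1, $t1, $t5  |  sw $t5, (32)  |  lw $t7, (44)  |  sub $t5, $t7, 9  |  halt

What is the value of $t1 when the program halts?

0

li $t5, 16 → $t5=16
li $t7, -7 → $t7=-7
li $t1, 35 → $t1=35
and $t1, $t1, $t5 → $t1=35&16=0
sw $t5, (32) → M[32]=16
lw $t7, (44) → $t7=M[44]=41
sub $t5, $t7, 9 → $t5=41-9=32
halt.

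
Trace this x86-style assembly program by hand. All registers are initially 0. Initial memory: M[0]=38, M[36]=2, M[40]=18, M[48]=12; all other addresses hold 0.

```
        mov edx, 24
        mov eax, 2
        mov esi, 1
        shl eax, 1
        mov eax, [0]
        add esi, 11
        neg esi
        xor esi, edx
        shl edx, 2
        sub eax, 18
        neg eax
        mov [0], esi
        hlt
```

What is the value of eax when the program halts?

-20

edx=24
eax=2
esi=1
eax=2<<1=4
eax=M[0]=38
esi=1+11=12
esi=-(12)=-12
esi=(-12)^24=-20
edx=24<<2=96
eax=38-18=20
eax=-(20)=-20
mov [0], esi → M[0]=-20
halt.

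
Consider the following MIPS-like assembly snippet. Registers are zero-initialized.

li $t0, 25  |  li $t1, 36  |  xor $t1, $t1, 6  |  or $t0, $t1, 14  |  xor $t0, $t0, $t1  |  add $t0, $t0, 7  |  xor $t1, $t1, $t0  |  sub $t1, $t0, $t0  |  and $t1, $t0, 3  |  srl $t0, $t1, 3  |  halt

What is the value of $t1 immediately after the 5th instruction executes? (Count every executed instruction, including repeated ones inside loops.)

34

after li $t0, 25: $t0=25
after li $t1, 36: $t1=36
after xor $t1, $t1, 6: $t1=36^6=34
after or $t0, $t1, 14: $t0=34|14=46
after xor $t0, $t0, $t1: $t0=46^34=12
After step 5: $t1 = 34.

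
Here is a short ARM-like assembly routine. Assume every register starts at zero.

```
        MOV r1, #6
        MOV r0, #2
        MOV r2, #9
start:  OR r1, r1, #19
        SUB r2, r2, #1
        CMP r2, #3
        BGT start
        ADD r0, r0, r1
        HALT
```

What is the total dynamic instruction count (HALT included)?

r1=6
r0=2
r2=9
r1=6|19=23
r2=9-1=8
CMP r2, #3  (cmp 8,3)
BGT start: taken
r1=23|19=23
r2=8-1=7
CMP r2, #3  (cmp 7,3)
BGT start: taken
r1=23|19=23
r2=7-1=6
CMP r2, #3  (cmp 6,3)
BGT start: taken
r1=23|19=23
r2=6-1=5
CMP r2, #3  (cmp 5,3)
BGT start: taken
r1=23|19=23
r2=5-1=4
CMP r2, #3  (cmp 4,3)
BGT start: taken
r1=23|19=23
r2=4-1=3
CMP r2, #3  (cmp 3,3)
BGT start: not taken
r0=2+23=25
halt.
Total executed instructions: 29.

29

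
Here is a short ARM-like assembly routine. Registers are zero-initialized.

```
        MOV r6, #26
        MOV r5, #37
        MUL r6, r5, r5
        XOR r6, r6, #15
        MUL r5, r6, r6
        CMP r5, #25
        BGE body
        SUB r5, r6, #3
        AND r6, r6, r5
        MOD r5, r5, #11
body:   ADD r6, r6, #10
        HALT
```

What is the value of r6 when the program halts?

1376

after MOV r6, #26: r6=26
after MOV r5, #37: r5=37
after MUL r6, r5, r5: r6=37*37=1369
after XOR r6, r6, #15: r6=1369^15=1366
after MUL r5, r6, r6: r5=1366*1366=1865956
CMP r5, #25  (cmp 1865956,25)
BGE body: taken
after ADD r6, r6, #10: r6=1366+10=1376
halt.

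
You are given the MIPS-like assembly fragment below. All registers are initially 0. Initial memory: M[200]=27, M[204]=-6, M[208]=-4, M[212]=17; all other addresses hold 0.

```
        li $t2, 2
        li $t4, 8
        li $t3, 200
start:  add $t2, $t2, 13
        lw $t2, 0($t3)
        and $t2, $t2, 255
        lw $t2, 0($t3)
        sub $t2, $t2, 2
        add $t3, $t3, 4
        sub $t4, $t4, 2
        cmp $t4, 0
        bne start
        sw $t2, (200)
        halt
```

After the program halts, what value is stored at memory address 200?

15

li $t2, 2 → $t2=2
li $t4, 8 → $t4=8
li $t3, 200 → $t3=200
add $t2, $t2, 13 → $t2=2+13=15
lw $t2, 0($t3) → $t2=M[200]=27
and $t2, $t2, 255 → $t2=27&255=27
lw $t2, 0($t3) → $t2=M[200]=27
sub $t2, $t2, 2 → $t2=27-2=25
add $t3, $t3, 4 → $t3=200+4=204
sub $t4, $t4, 2 → $t4=8-2=6
cmp $t4, 0  (cmp 6,0)
bne start: taken
add $t2, $t2, 13 → $t2=25+13=38
lw $t2, 0($t3) → $t2=M[204]=-6
and $t2, $t2, 255 → $t2=(-6)&255=250
lw $t2, 0($t3) → $t2=M[204]=-6
sub $t2, $t2, 2 → $t2=(-6)-2=-8
add $t3, $t3, 4 → $t3=204+4=208
sub $t4, $t4, 2 → $t4=6-2=4
cmp $t4, 0  (cmp 4,0)
bne start: taken
add $t2, $t2, 13 → $t2=(-8)+13=5
lw $t2, 0($t3) → $t2=M[208]=-4
and $t2, $t2, 255 → $t2=(-4)&255=252
lw $t2, 0($t3) → $t2=M[208]=-4
sub $t2, $t2, 2 → $t2=(-4)-2=-6
add $t3, $t3, 4 → $t3=208+4=212
sub $t4, $t4, 2 → $t4=4-2=2
cmp $t4, 0  (cmp 2,0)
bne start: taken
add $t2, $t2, 13 → $t2=(-6)+13=7
lw $t2, 0($t3) → $t2=M[212]=17
and $t2, $t2, 255 → $t2=17&255=17
lw $t2, 0($t3) → $t2=M[212]=17
sub $t2, $t2, 2 → $t2=17-2=15
add $t3, $t3, 4 → $t3=212+4=216
sub $t4, $t4, 2 → $t4=2-2=0
cmp $t4, 0  (cmp 0,0)
bne start: not taken
sw $t2, (200) → M[200]=15
halt.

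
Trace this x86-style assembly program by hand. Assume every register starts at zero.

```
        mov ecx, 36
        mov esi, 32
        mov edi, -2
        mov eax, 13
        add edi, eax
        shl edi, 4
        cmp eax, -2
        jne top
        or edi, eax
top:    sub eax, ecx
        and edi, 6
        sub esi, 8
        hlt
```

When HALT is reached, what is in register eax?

-23

ecx=36
esi=32
edi=-2
eax=13
edi=(-2)+13=11
edi=11<<4=176
cmp eax, -2  (cmp 13,-2)
jne top: taken
eax=13-36=-23
edi=176&6=0
esi=32-8=24
halt.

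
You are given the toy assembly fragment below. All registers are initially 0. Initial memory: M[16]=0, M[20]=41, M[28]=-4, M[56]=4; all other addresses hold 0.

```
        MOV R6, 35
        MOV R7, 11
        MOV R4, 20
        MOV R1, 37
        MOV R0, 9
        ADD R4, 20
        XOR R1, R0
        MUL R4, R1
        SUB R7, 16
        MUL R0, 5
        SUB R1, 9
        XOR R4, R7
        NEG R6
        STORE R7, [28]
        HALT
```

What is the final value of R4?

-1765

R6=35
R7=11
R4=20
R1=37
R0=9
R4=20+20=40
R1=37^9=44
R4=40*44=1760
R7=11-16=-5
R0=9*5=45
R1=44-9=35
R4=1760^(-5)=-1765
R6=-(35)=-35
STORE R7, [28] → M[28]=-5
halt.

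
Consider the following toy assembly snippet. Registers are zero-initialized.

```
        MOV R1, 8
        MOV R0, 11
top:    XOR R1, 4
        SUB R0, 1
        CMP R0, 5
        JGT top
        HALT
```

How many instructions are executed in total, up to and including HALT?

after MOV R1, 8: R1=8
after MOV R0, 11: R0=11
after XOR R1, 4: R1=8^4=12
after SUB R0, 1: R0=11-1=10
CMP R0, 5  (cmp 10,5)
JGT top: taken
after XOR R1, 4: R1=12^4=8
after SUB R0, 1: R0=10-1=9
CMP R0, 5  (cmp 9,5)
JGT top: taken
after XOR R1, 4: R1=8^4=12
after SUB R0, 1: R0=9-1=8
CMP R0, 5  (cmp 8,5)
JGT top: taken
after XOR R1, 4: R1=12^4=8
after SUB R0, 1: R0=8-1=7
CMP R0, 5  (cmp 7,5)
JGT top: taken
after XOR R1, 4: R1=8^4=12
after SUB R0, 1: R0=7-1=6
CMP R0, 5  (cmp 6,5)
JGT top: taken
after XOR R1, 4: R1=12^4=8
after SUB R0, 1: R0=6-1=5
CMP R0, 5  (cmp 5,5)
JGT top: not taken
halt.
Total executed instructions: 27.

27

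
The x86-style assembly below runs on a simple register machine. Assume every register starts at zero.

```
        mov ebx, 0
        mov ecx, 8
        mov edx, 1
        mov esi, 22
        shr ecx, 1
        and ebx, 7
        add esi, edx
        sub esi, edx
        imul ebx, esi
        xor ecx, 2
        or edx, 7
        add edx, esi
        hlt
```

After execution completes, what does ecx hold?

6

mov ebx, 0 → ebx=0
mov ecx, 8 → ecx=8
mov edx, 1 → edx=1
mov esi, 22 → esi=22
shr ecx, 1 → ecx=8>>1=4
and ebx, 7 → ebx=0&7=0
add esi, edx → esi=22+1=23
sub esi, edx → esi=23-1=22
imul ebx, esi → ebx=0*22=0
xor ecx, 2 → ecx=4^2=6
or edx, 7 → edx=1|7=7
add edx, esi → edx=7+22=29
halt.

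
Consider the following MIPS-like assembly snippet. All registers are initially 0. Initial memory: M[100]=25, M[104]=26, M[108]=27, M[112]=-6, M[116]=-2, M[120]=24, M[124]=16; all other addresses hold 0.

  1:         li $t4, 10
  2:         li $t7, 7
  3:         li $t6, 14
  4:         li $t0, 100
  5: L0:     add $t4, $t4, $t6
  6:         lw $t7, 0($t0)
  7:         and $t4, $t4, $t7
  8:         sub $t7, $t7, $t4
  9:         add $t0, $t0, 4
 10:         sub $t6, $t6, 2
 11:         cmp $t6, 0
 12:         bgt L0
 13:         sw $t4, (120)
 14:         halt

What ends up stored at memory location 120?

16

$t4=10
$t7=7
$t6=14
$t0=100
$t4=10+14=24
$t7=M[100]=25
$t4=24&25=24
$t7=25-24=1
$t0=100+4=104
$t6=14-2=12
cmp $t6, 0  (cmp 12,0)
bgt L0: taken
$t4=24+12=36
$t7=M[104]=26
$t4=36&26=0
$t7=26-0=26
$t0=104+4=108
$t6=12-2=10
cmp $t6, 0  (cmp 10,0)
bgt L0: taken
$t4=0+10=10
$t7=M[108]=27
$t4=10&27=10
$t7=27-10=17
$t0=108+4=112
$t6=10-2=8
cmp $t6, 0  (cmp 8,0)
bgt L0: taken
$t4=10+8=18
$t7=M[112]=-6
$t4=18&(-6)=18
$t7=(-6)-18=-24
$t0=112+4=116
$t6=8-2=6
cmp $t6, 0  (cmp 6,0)
bgt L0: taken
$t4=18+6=24
$t7=M[116]=-2
$t4=24&(-2)=24
$t7=(-2)-24=-26
$t0=116+4=120
$t6=6-2=4
cmp $t6, 0  (cmp 4,0)
bgt L0: taken
$t4=24+4=28
$t7=M[120]=24
$t4=28&24=24
$t7=24-24=0
$t0=120+4=124
$t6=4-2=2
cmp $t6, 0  (cmp 2,0)
bgt L0: taken
$t4=24+2=26
$t7=M[124]=16
$t4=26&16=16
$t7=16-16=0
$t0=124+4=128
$t6=2-2=0
cmp $t6, 0  (cmp 0,0)
bgt L0: not taken
sw $t4, (120) → M[120]=16
halt.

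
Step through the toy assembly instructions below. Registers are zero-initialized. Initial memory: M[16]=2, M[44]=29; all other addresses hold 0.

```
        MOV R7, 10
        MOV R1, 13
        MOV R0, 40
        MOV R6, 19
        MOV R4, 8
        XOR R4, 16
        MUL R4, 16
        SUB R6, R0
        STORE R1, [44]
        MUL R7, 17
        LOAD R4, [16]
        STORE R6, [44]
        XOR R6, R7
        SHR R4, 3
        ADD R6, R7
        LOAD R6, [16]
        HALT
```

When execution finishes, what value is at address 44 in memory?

-21

MOV R7, 10 → R7=10
MOV R1, 13 → R1=13
MOV R0, 40 → R0=40
MOV R6, 19 → R6=19
MOV R4, 8 → R4=8
XOR R4, 16 → R4=8^16=24
MUL R4, 16 → R4=24*16=384
SUB R6, R0 → R6=19-40=-21
STORE R1, [44] → M[44]=13
MUL R7, 17 → R7=10*17=170
LOAD R4, [16] → R4=M[16]=2
STORE R6, [44] → M[44]=-21
XOR R6, R7 → R6=(-21)^170=-191
SHR R4, 3 → R4=2>>3=0
ADD R6, R7 → R6=(-191)+170=-21
LOAD R6, [16] → R6=M[16]=2
halt.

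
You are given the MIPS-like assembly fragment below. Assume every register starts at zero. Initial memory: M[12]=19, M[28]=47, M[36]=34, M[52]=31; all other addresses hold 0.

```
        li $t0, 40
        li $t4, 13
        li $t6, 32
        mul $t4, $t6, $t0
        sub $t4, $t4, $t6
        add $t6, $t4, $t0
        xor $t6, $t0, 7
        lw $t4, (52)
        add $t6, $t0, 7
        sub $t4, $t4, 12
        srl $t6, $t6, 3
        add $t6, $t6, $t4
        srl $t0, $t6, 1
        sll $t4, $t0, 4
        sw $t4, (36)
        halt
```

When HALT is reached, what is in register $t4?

$t0=40
$t4=13
$t6=32
$t4=32*40=1280
$t4=1280-32=1248
$t6=1248+40=1288
$t6=40^7=47
$t4=M[52]=31
$t6=40+7=47
$t4=31-12=19
$t6=47>>3=5
$t6=5+19=24
$t0=24>>1=12
$t4=12<<4=192
sw $t4, (36) → M[36]=192
halt.

192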